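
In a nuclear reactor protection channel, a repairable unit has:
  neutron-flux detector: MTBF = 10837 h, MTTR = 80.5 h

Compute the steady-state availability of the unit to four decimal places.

A(neutron-flux detector) = MTBF/(MTBF+MTTR) = 10837/(10837+80.5) = 0.9926

0.9926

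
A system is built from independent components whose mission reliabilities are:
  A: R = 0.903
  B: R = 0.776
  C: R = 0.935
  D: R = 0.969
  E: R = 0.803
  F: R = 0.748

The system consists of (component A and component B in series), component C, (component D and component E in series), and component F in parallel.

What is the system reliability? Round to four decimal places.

0.9989

Series (A and B): 0.903000 × 0.776000 = 0.700728
Series (D and E): 0.969000 × 0.803000 = 0.778107
Parallel ([0.700728], C, [0.778107], and F): 1 − (1 − 0.700728)(1 − 0.935000)(1 − 0.778107)(1 − 0.748000) = 0.9989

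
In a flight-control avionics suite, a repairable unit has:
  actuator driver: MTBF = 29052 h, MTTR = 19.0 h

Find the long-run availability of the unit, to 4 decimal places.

A(actuator driver) = MTBF/(MTBF+MTTR) = 29052/(29052+19.0) = 0.9993

0.9993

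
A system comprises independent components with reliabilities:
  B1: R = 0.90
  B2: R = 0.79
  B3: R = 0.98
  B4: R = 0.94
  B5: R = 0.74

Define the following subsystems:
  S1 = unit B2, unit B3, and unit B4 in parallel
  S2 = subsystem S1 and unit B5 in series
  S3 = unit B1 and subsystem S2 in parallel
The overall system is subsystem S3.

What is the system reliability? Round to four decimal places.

0.9740

Parallel (B2, B3, and B4): 1 − (1 − 0.790000)(1 − 0.980000)(1 − 0.940000) = 0.999748
Series ([0.999748] and B5): 0.999748 × 0.740000 = 0.739814
Parallel (B1 and [0.739814]): 1 − (1 − 0.900000)(1 − 0.739814) = 0.9740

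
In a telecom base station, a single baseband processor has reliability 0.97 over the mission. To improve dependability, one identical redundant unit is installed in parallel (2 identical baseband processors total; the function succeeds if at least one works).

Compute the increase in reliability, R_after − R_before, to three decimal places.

R_before = 0.97
R_after = 1 − (1 − 0.97)^2 = 0.999
ΔR = 0.999 − 0.97 = 0.029

0.029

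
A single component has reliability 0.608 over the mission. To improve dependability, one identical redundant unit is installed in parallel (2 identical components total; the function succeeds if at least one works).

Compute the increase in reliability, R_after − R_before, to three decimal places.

R_before = 0.608
R_after = 1 − (1 − 0.608)^2 = 0.846
ΔR = 0.846 − 0.608 = 0.238

0.238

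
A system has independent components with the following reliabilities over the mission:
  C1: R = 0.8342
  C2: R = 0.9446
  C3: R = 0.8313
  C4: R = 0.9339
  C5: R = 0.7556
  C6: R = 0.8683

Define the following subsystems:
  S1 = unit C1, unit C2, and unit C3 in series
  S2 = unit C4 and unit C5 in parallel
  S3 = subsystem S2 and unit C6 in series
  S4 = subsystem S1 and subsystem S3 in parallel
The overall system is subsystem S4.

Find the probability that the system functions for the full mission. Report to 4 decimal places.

Series (C1, C2, and C3): 0.834200 × 0.944600 × 0.831300 = 0.655052
Parallel (C4 and C5): 1 − (1 − 0.933900)(1 − 0.755600) = 0.983845
Series ([0.983845] and C6): 0.983845 × 0.868300 = 0.854273
Parallel ([0.655052] and [0.854273]): 1 − (1 − 0.655052)(1 − 0.854273) = 0.9497

0.9497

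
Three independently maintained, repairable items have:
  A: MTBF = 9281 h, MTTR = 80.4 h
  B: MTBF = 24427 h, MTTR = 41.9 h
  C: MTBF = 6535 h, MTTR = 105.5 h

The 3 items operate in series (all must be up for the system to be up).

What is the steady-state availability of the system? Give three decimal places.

0.974

A(A) = MTBF/(MTBF+MTTR) = 9281/(9281+80.4) = 0.991412
A(B) = MTBF/(MTBF+MTTR) = 24427/(24427+41.9) = 0.998288
A(C) = MTBF/(MTBF+MTTR) = 6535/(6535+105.5) = 0.984113
Series availability: 0.991412 × 0.998288 × 0.984113 = 0.974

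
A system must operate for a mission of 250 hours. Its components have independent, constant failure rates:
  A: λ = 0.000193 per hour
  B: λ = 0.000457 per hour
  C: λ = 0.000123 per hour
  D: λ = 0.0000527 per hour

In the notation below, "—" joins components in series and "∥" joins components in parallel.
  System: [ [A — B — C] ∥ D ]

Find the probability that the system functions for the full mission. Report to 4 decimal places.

R(A) = exp(−0.000193 × 250) = 0.952896
R(B) = exp(−0.000457 × 250) = 0.892035
R(C) = exp(−0.000123 × 250) = 0.969718
R(D) = exp(−0.0000527 × 250) = 0.986911
Series (A, B, and C): 0.952896 × 0.892035 × 0.969718 = 0.824276
Parallel ([0.824276] and D): 1 − (1 − 0.824276)(1 − 0.986911) = 0.9977

0.9977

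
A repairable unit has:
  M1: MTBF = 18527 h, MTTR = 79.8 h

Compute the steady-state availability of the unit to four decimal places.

0.9957

A(M1) = MTBF/(MTBF+MTTR) = 18527/(18527+79.8) = 0.9957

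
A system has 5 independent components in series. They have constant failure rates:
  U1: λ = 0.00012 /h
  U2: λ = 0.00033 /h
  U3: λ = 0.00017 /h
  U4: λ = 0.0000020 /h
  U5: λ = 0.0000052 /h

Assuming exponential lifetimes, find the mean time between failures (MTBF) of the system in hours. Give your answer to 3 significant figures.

1590

Series of exponential components: λ_sys = Σ λ_i
λ_sys = 0.00012 + 0.00033 + 0.00017 + 0.0000020 + 0.0000052 = 6.2720e-04 /h
MTBF = 1 / λ_sys = 1590 h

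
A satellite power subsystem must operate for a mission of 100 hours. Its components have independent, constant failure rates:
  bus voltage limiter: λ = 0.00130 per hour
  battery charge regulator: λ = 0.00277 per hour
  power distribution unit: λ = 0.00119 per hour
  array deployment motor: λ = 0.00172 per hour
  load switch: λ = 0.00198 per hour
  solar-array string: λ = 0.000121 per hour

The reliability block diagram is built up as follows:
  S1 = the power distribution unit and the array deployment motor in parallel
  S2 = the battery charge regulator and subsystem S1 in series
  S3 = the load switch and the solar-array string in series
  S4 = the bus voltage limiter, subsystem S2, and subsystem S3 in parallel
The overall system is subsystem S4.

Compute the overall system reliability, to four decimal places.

0.9941

R(bus voltage limiter) = exp(−0.00130 × 100) = 0.878095
R(battery charge regulator) = exp(−0.00277 × 100) = 0.758054
R(power distribution unit) = exp(−0.00119 × 100) = 0.887808
R(array deployment motor) = exp(−0.00172 × 100) = 0.841979
R(load switch) = exp(−0.00198 × 100) = 0.820370
R(solar-array string) = exp(−0.000121 × 100) = 0.987973
Parallel (power distribution unit and array deployment motor): 1 − (1 − 0.887808)(1 − 0.841979) = 0.982271
Series (battery charge regulator and [0.982271]): 0.758054 × 0.982271 = 0.744614
Series (load switch and solar-array string): 0.820370 × 0.987973 = 0.810503
Parallel (bus voltage limiter, [0.744614], and [0.810503]): 1 − (1 − 0.878095)(1 − 0.744614)(1 − 0.810503) = 0.9941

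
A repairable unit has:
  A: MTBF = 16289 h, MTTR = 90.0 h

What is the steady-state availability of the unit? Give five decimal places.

A(A) = MTBF/(MTBF+MTTR) = 16289/(16289+90.0) = 0.99451

0.99451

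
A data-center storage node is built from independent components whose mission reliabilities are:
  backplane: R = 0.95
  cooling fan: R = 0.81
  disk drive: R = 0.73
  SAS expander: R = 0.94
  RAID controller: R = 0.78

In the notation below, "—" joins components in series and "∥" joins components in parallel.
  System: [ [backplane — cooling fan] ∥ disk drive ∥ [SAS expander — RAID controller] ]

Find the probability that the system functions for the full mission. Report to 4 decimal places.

0.9834

Series (backplane and cooling fan): 0.950000 × 0.810000 = 0.769500
Series (SAS expander and RAID controller): 0.940000 × 0.780000 = 0.733200
Parallel ([0.769500], disk drive, and [0.733200]): 1 − (1 − 0.769500)(1 − 0.730000)(1 − 0.733200) = 0.9834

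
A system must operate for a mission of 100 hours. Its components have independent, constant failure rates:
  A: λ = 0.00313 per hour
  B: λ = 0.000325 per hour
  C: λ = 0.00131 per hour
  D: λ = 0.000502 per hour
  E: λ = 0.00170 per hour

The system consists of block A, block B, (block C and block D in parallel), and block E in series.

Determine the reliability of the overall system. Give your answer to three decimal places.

R(A) = exp(−0.00313 × 100) = 0.73125
R(B) = exp(−0.000325 × 100) = 0.96802
R(C) = exp(−0.00131 × 100) = 0.87722
R(D) = exp(−0.000502 × 100) = 0.95104
R(E) = exp(−0.00170 × 100) = 0.84366
Parallel (C and D): 1 − (1 − 0.87722)(1 − 0.95104) = 0.99399
Series (A, B, [0.99399], and E): 0.73125 × 0.96802 × 0.99399 × 0.84366 = 0.594

0.594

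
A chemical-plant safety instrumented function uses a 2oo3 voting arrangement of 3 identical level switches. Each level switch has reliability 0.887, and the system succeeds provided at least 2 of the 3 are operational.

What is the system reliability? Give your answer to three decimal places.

R = Σ_{i=2}^{3} C(3,i) p^i (1−p)^{3−i} with p = 0.887
C(3,2)·0.887^2·0.113^1 = 0.26671
C(3,3)·0.887^3·0.113^0 = 0.69786
Sum = 0.965

0.965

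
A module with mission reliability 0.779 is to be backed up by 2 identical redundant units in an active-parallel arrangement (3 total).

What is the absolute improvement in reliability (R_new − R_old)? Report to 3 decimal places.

R_before = 0.779
R_after = 1 − (1 − 0.779)^3 = 0.989
ΔR = 0.989 − 0.779 = 0.210

0.210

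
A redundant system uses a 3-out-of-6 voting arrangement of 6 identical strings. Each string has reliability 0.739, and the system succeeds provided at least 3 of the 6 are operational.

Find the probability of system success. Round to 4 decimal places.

0.9563

R = Σ_{i=3}^{6} C(6,i) p^i (1−p)^{6−i} with p = 0.739
C(6,3)·0.739^3·0.261^3 = 0.143511
C(6,4)·0.739^4·0.261^2 = 0.304754
C(6,5)·0.739^5·0.261^1 = 0.345155
C(6,6)·0.739^6·0.261^0 = 0.162880
Sum = 0.9563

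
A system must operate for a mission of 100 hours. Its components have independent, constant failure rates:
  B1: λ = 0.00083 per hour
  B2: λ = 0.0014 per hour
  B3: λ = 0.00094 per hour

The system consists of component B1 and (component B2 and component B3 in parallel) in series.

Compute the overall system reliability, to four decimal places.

R(B1) = exp(−0.00083 × 100) = 0.920351
R(B2) = exp(−0.0014 × 100) = 0.869358
R(B3) = exp(−0.00094 × 100) = 0.910283
Parallel (B2 and B3): 1 − (1 − 0.869358)(1 − 0.910283) = 0.988279
Series (B1 and [0.988279]): 0.920351 × 0.988279 = 0.9096

0.9096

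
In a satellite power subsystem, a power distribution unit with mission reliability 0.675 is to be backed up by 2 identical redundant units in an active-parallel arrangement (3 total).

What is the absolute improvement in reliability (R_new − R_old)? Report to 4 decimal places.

R_before = 0.675
R_after = 1 − (1 − 0.675)^3 = 0.9657
ΔR = 0.9657 − 0.675 = 0.2907

0.2907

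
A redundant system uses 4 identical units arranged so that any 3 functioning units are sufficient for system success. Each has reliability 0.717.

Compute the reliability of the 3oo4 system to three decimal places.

0.682

R = Σ_{i=3}^{4} C(4,i) p^i (1−p)^{4−i} with p = 0.717
C(4,3)·0.717^3·0.283^1 = 0.41726
C(4,4)·0.717^4·0.283^0 = 0.26429
Sum = 0.682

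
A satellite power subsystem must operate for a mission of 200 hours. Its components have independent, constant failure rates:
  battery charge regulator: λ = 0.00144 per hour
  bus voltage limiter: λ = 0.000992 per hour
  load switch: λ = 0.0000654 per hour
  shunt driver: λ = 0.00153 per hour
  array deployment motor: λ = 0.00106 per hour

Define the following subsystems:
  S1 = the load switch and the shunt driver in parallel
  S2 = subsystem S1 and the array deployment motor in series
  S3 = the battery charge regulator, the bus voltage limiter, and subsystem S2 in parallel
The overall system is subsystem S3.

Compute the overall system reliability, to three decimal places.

R(battery charge regulator) = exp(−0.00144 × 200) = 0.74976
R(bus voltage limiter) = exp(−0.000992 × 200) = 0.82004
R(load switch) = exp(−0.0000654 × 200) = 0.98701
R(shunt driver) = exp(−0.00153 × 200) = 0.73639
R(array deployment motor) = exp(−0.00106 × 200) = 0.80896
Parallel (load switch and shunt driver): 1 − (1 − 0.98701)(1 − 0.73639) = 0.99658
Series ([0.99658] and array deployment motor): 0.99658 × 0.80896 = 0.80619
Parallel (battery charge regulator, bus voltage limiter, and [0.80619]): 1 − (1 − 0.74976)(1 − 0.82004)(1 − 0.80619) = 0.991

0.991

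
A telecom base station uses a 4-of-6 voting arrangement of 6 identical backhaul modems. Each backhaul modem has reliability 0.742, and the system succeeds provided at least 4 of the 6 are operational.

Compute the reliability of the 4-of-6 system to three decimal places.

R = Σ_{i=4}^{6} C(6,i) p^i (1−p)^{6−i} with p = 0.742
C(6,4)·0.742^4·0.258^2 = 0.30265
C(6,5)·0.742^5·0.258^1 = 0.34817
C(6,6)·0.742^6·0.258^0 = 0.16689
Sum = 0.818

0.818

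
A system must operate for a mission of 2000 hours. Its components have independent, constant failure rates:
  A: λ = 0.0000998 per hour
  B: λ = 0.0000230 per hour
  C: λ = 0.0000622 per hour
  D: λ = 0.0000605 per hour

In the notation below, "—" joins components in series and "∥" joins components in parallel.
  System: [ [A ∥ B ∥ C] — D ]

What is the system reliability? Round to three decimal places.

R(A) = exp(−0.0000998 × 2000) = 0.81906
R(B) = exp(−0.0000230 × 2000) = 0.95504
R(C) = exp(−0.0000622 × 2000) = 0.88303
R(D) = exp(−0.0000605 × 2000) = 0.88603
Parallel (A, B, and C): 1 − (1 − 0.81906)(1 − 0.95504)(1 − 0.88303) = 0.99905
Series ([0.99905] and D): 0.99905 × 0.88603 = 0.885

0.885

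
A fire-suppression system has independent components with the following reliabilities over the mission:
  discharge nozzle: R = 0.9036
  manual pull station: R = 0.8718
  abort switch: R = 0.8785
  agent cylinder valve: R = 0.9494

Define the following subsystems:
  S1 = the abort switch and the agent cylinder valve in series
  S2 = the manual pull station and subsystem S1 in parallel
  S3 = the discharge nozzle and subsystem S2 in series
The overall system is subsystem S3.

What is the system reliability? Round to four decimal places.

Series (abort switch and agent cylinder valve): 0.878500 × 0.949400 = 0.834048
Parallel (manual pull station and [0.834048]): 1 − (1 − 0.871800)(1 − 0.834048) = 0.978725
Series (discharge nozzle and [0.978725]): 0.903600 × 0.978725 = 0.8844

0.8844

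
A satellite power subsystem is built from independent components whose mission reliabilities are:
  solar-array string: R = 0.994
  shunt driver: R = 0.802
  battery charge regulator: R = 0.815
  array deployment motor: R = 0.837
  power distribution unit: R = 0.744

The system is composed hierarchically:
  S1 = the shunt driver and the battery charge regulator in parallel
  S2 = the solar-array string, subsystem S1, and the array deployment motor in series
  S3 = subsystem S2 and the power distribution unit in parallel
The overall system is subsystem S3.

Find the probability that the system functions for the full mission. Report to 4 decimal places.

Parallel (shunt driver and battery charge regulator): 1 − (1 − 0.802000)(1 − 0.815000) = 0.963370
Series (solar-array string, [0.963370], and array deployment motor): 0.994000 × 0.963370 × 0.837000 = 0.801503
Parallel ([0.801503] and power distribution unit): 1 − (1 − 0.801503)(1 − 0.744000) = 0.9492

0.9492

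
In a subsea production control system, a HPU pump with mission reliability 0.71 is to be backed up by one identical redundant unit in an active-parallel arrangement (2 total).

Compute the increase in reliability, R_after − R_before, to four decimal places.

0.2059

R_before = 0.71
R_after = 1 − (1 − 0.71)^2 = 0.9159
ΔR = 0.9159 − 0.71 = 0.2059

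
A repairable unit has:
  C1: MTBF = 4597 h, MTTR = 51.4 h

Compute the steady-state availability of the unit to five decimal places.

0.98894

A(C1) = MTBF/(MTBF+MTTR) = 4597/(4597+51.4) = 0.98894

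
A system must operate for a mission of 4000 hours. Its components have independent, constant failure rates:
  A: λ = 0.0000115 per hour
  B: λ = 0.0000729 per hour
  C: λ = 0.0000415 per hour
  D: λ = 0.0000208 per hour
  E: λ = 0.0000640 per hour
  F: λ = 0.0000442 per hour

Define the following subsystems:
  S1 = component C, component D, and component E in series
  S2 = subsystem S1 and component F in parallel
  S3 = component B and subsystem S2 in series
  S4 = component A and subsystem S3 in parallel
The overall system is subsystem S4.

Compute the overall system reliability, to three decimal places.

0.986

R(A) = exp(−0.0000115 × 4000) = 0.95504
R(B) = exp(−0.0000729 × 4000) = 0.74707
R(C) = exp(−0.0000415 × 4000) = 0.84705
R(D) = exp(−0.0000208 × 4000) = 0.92017
R(E) = exp(−0.0000640 × 4000) = 0.77414
R(F) = exp(−0.0000442 × 4000) = 0.83795
Series (C, D, and E): 0.84705 × 0.92017 × 0.77414 = 0.60339
Parallel ([0.60339] and F): 1 − (1 − 0.60339)(1 − 0.83795) = 0.93573
Series (B and [0.93573]): 0.74707 × 0.93573 = 0.69906
Parallel (A and [0.69906]): 1 − (1 − 0.95504)(1 − 0.69906) = 0.986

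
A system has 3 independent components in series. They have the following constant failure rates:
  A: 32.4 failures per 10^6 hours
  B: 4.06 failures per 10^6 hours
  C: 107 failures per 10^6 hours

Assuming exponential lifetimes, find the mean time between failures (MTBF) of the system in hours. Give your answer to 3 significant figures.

6970

Series of exponential components: λ_sys = Σ λ_i
λ_sys = 0.0000324 + 0.00000406 + 0.000107 = 1.4346e-04 /h
MTBF = 1 / λ_sys = 6970 h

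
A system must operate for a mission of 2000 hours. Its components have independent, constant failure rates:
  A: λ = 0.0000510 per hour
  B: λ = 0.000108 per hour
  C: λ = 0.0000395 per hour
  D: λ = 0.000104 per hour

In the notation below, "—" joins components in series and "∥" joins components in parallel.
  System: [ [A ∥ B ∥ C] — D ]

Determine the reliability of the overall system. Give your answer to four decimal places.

0.8110

R(A) = exp(−0.0000510 × 2000) = 0.903030
R(B) = exp(−0.000108 × 2000) = 0.805735
R(C) = exp(−0.0000395 × 2000) = 0.924040
R(D) = exp(−0.000104 × 2000) = 0.812207
Parallel (A, B, and C): 1 − (1 − 0.903030)(1 − 0.805735)(1 − 0.924040) = 0.998569
Series ([0.998569] and D): 0.998569 × 0.812207 = 0.8110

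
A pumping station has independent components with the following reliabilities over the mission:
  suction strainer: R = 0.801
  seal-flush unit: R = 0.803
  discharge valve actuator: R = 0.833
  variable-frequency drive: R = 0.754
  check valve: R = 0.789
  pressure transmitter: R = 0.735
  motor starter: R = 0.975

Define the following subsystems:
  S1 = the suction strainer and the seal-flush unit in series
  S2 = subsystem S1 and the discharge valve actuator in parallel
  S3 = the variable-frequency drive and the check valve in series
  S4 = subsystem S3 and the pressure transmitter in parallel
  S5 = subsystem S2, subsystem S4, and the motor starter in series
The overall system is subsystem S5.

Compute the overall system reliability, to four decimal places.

0.8185

Series (suction strainer and seal-flush unit): 0.801000 × 0.803000 = 0.643203
Parallel ([0.643203] and discharge valve actuator): 1 − (1 − 0.643203)(1 − 0.833000) = 0.940415
Series (variable-frequency drive and check valve): 0.754000 × 0.789000 = 0.594906
Parallel ([0.594906] and pressure transmitter): 1 − (1 − 0.594906)(1 − 0.735000) = 0.892650
Series ([0.940415], [0.892650], and motor starter): 0.940415 × 0.892650 × 0.975000 = 0.8185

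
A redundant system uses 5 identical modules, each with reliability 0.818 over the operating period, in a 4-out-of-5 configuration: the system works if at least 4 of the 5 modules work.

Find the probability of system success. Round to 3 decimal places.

R = Σ_{i=4}^{5} C(5,i) p^i (1−p)^{5−i} with p = 0.818
C(5,4)·0.818^4·0.182^1 = 0.40743
C(5,5)·0.818^5·0.182^0 = 0.36624
Sum = 0.774

0.774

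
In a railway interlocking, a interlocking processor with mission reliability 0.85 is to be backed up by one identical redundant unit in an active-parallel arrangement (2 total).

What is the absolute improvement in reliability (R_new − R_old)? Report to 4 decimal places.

R_before = 0.85
R_after = 1 − (1 − 0.85)^2 = 0.9775
ΔR = 0.9775 − 0.85 = 0.1275

0.1275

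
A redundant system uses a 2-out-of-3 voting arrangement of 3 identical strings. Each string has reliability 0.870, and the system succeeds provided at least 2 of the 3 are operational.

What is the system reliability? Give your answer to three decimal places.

R = Σ_{i=2}^{3} C(3,i) p^i (1−p)^{3−i} with p = 0.870
C(3,2)·0.870^2·0.130^1 = 0.29519
C(3,3)·0.870^3·0.130^0 = 0.65850
Sum = 0.954

0.954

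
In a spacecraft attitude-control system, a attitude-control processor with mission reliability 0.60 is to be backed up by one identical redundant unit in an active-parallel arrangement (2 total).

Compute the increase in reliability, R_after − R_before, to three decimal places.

0.240

R_before = 0.60
R_after = 1 − (1 − 0.60)^2 = 0.840
ΔR = 0.840 − 0.60 = 0.240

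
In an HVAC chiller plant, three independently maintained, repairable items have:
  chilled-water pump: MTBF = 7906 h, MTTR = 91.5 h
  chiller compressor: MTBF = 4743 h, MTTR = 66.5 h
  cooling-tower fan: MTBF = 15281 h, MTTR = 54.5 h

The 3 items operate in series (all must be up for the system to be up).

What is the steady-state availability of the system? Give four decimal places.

0.9714

A(chilled-water pump) = MTBF/(MTBF+MTTR) = 7906/(7906+91.5) = 0.988559
A(chiller compressor) = MTBF/(MTBF+MTTR) = 4743/(4743+66.5) = 0.986173
A(cooling-tower fan) = MTBF/(MTBF+MTTR) = 15281/(15281+54.5) = 0.996446
Series availability: 0.988559 × 0.986173 × 0.996446 = 0.9714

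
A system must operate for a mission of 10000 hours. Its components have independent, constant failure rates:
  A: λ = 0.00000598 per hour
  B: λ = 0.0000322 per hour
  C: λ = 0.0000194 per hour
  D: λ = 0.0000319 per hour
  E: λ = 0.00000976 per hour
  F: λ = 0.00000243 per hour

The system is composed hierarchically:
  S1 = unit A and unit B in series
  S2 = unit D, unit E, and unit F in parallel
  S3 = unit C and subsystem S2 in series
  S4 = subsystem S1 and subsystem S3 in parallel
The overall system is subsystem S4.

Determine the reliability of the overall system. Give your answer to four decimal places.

0.9439

R(A) = exp(−0.00000598 × 10000) = 0.941953
R(B) = exp(−0.0000322 × 10000) = 0.724698
R(C) = exp(−0.0000194 × 10000) = 0.823658
R(D) = exp(−0.0000319 × 10000) = 0.726876
R(E) = exp(−0.00000976 × 10000) = 0.907012
R(F) = exp(−0.00000243 × 10000) = 0.975993
Series (A and B): 0.941953 × 0.724698 = 0.682631
Parallel (D, E, and F): 1 − (1 − 0.726876)(1 − 0.907012)(1 − 0.975993) = 0.999390
Series (C and [0.999390]): 0.823658 × 0.999390 = 0.823156
Parallel ([0.682631] and [0.823156]): 1 − (1 − 0.682631)(1 − 0.823156) = 0.9439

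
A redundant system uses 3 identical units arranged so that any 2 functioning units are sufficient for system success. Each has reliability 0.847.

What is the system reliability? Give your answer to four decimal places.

0.9369

R = Σ_{i=2}^{3} C(3,i) p^i (1−p)^{3−i} with p = 0.847
C(3,2)·0.847^2·0.153^1 = 0.329291
C(3,3)·0.847^3·0.153^0 = 0.607645
Sum = 0.9369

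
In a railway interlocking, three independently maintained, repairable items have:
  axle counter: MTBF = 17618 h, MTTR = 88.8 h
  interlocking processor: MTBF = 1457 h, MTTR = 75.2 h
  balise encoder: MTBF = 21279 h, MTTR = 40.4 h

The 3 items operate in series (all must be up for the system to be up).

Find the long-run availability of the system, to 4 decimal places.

0.9444

A(axle counter) = MTBF/(MTBF+MTTR) = 17618/(17618+88.8) = 0.994985
A(interlocking processor) = MTBF/(MTBF+MTTR) = 1457/(1457+75.2) = 0.950920
A(balise encoder) = MTBF/(MTBF+MTTR) = 21279/(21279+40.4) = 0.998105
Series availability: 0.994985 × 0.950920 × 0.998105 = 0.9444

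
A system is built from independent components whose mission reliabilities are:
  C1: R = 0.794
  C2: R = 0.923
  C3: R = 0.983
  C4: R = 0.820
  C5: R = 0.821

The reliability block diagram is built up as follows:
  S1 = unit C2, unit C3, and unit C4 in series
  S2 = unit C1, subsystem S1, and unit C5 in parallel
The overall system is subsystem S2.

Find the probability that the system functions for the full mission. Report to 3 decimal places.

0.991

Series (C2, C3, and C4): 0.92300 × 0.98300 × 0.82000 = 0.74399
Parallel (C1, [0.74399], and C5): 1 − (1 − 0.79400)(1 − 0.74399)(1 − 0.82100) = 0.991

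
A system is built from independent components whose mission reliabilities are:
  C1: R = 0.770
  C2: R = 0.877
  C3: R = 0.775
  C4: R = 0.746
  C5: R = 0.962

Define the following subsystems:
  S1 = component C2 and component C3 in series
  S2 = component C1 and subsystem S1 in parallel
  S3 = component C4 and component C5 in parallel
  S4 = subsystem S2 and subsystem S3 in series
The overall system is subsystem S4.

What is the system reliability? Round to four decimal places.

0.9174

Series (C2 and C3): 0.877000 × 0.775000 = 0.679675
Parallel (C1 and [0.679675]): 1 − (1 − 0.770000)(1 − 0.679675) = 0.926325
Parallel (C4 and C5): 1 − (1 − 0.746000)(1 − 0.962000) = 0.990348
Series ([0.926325] and [0.990348]): 0.926325 × 0.990348 = 0.9174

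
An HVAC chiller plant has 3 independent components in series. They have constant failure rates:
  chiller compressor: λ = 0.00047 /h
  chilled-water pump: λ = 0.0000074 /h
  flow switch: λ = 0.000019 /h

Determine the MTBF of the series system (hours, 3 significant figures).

2010

Series of exponential components: λ_sys = Σ λ_i
λ_sys = 0.00047 + 0.0000074 + 0.000019 = 4.9640e-04 /h
MTBF = 1 / λ_sys = 2010 h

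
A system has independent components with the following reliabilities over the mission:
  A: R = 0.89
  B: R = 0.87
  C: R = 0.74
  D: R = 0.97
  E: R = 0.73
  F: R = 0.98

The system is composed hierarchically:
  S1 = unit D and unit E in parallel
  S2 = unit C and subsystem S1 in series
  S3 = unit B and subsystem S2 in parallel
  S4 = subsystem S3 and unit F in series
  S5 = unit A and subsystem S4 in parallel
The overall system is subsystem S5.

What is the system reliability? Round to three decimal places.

Parallel (D and E): 1 − (1 − 0.97000)(1 − 0.73000) = 0.99190
Series (C and [0.99190]): 0.74000 × 0.99190 = 0.73401
Parallel (B and [0.73401]): 1 − (1 − 0.87000)(1 − 0.73401) = 0.96542
Series ([0.96542] and F): 0.96542 × 0.98000 = 0.94611
Parallel (A and [0.94611]): 1 − (1 − 0.89000)(1 − 0.94611) = 0.994

0.994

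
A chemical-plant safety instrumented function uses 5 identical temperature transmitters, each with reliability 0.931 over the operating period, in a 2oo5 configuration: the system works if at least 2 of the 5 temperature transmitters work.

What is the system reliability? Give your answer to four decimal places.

0.9999

R = Σ_{i=2}^{5} C(5,i) p^i (1−p)^{5−i} with p = 0.931
C(5,2)·0.931^2·0.069^3 = 0.002847
C(5,3)·0.931^3·0.069^2 = 0.038419
C(5,4)·0.931^4·0.069^1 = 0.259190
C(5,5)·0.931^5·0.069^0 = 0.699437
Sum = 0.9999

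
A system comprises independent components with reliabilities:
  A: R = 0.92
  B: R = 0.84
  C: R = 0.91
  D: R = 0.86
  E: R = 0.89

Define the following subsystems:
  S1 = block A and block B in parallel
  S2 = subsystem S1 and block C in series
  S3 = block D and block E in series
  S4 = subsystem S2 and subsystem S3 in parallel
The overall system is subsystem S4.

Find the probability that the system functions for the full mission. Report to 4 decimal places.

Parallel (A and B): 1 − (1 − 0.920000)(1 − 0.840000) = 0.987200
Series ([0.987200] and C): 0.987200 × 0.910000 = 0.898352
Series (D and E): 0.860000 × 0.890000 = 0.765400
Parallel ([0.898352] and [0.765400]): 1 − (1 − 0.898352)(1 − 0.765400) = 0.9762

0.9762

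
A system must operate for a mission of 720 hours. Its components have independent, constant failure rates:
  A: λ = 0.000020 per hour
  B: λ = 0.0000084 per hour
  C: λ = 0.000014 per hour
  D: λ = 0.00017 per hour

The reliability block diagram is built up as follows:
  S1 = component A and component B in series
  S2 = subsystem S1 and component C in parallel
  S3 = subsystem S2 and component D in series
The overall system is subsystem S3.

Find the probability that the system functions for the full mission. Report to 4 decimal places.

0.8846

R(A) = exp(−0.000020 × 720) = 0.985703
R(B) = exp(−0.0000084 × 720) = 0.993970
R(C) = exp(−0.000014 × 720) = 0.989971
R(D) = exp(−0.00017 × 720) = 0.884794
Series (A and B): 0.985703 × 0.993970 = 0.979759
Parallel ([0.979759] and C): 1 − (1 − 0.979759)(1 − 0.989971) = 0.999797
Series ([0.999797] and D): 0.999797 × 0.884794 = 0.8846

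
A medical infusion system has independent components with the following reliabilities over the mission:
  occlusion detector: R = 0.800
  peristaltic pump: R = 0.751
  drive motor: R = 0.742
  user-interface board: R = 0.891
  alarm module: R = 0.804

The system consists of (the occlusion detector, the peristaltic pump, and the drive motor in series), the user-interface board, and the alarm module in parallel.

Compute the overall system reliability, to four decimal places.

Series (occlusion detector, peristaltic pump, and drive motor): 0.800000 × 0.751000 × 0.742000 = 0.445794
Parallel ([0.445794], user-interface board, and alarm module): 1 − (1 − 0.445794)(1 − 0.891000)(1 − 0.804000) = 0.9882

0.9882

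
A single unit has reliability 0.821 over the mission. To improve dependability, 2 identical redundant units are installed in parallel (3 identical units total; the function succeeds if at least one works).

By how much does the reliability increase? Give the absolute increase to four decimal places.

R_before = 0.821
R_after = 1 − (1 − 0.821)^3 = 0.9943
ΔR = 0.9943 − 0.821 = 0.1733

0.1733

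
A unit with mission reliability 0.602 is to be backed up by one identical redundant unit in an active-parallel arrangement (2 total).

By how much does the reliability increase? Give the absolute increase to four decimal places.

0.2396

R_before = 0.602
R_after = 1 − (1 − 0.602)^2 = 0.8416
ΔR = 0.8416 − 0.602 = 0.2396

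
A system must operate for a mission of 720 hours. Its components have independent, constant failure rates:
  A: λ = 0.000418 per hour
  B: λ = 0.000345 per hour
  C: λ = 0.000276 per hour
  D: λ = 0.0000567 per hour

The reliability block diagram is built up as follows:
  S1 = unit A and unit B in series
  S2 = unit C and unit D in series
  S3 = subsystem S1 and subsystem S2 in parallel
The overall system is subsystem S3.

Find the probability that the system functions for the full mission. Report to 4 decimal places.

R(A) = exp(−0.000418 × 720) = 0.740107
R(B) = exp(−0.000345 × 720) = 0.780048
R(C) = exp(−0.000276 × 720) = 0.819779
R(D) = exp(−0.0000567 × 720) = 0.959998
Series (A and B): 0.740107 × 0.780048 = 0.577319
Series (C and D): 0.819779 × 0.959998 = 0.786986
Parallel ([0.577319] and [0.786986]): 1 − (1 − 0.577319)(1 − 0.786986) = 0.9100

0.9100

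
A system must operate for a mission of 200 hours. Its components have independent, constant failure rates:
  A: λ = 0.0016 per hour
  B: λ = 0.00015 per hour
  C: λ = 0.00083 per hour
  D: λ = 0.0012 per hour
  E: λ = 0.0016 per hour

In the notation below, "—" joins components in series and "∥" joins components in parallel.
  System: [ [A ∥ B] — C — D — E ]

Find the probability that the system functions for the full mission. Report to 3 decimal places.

R(A) = exp(−0.0016 × 200) = 0.72615
R(B) = exp(−0.00015 × 200) = 0.97045
R(C) = exp(−0.00083 × 200) = 0.84705
R(D) = exp(−0.0012 × 200) = 0.78663
R(E) = exp(−0.0016 × 200) = 0.72615
Parallel (A and B): 1 − (1 − 0.72615)(1 − 0.97045) = 0.99191
Series ([0.99191], C, D, and E): 0.99191 × 0.84705 × 0.78663 × 0.72615 = 0.480

0.480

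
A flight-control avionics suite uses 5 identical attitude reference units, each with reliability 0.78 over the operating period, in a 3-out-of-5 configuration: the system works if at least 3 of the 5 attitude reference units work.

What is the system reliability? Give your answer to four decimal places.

0.9256

R = Σ_{i=3}^{5} C(5,i) p^i (1−p)^{5−i} with p = 0.78
C(5,3)·0.78^3·0.22^2 = 0.229683
C(5,4)·0.78^4·0.22^1 = 0.407166
C(5,5)·0.78^5·0.22^0 = 0.288717
Sum = 0.9256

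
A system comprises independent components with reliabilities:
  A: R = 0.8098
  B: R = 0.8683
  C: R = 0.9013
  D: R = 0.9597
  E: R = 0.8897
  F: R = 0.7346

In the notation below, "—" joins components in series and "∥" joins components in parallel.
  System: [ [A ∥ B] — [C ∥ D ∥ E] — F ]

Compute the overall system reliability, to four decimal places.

Parallel (A and B): 1 − (1 − 0.809800)(1 − 0.868300) = 0.974951
Parallel (C, D, and E): 1 − (1 − 0.901300)(1 − 0.959700)(1 − 0.889700) = 0.999561
Series ([0.974951], [0.999561], and F): 0.974951 × 0.999561 × 0.734600 = 0.7159

0.7159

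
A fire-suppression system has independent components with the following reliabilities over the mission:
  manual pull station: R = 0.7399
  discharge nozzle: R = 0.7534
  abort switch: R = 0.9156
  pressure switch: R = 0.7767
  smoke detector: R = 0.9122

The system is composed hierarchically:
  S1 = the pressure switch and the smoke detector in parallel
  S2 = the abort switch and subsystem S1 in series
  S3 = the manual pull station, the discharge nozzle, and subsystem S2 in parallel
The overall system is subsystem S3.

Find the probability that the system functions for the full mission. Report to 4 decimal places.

0.9934

Parallel (pressure switch and smoke detector): 1 − (1 − 0.776700)(1 − 0.912200) = 0.980394
Series (abort switch and [0.980394]): 0.915600 × 0.980394 = 0.897649
Parallel (manual pull station, discharge nozzle, and [0.897649]): 1 − (1 − 0.739900)(1 − 0.753400)(1 − 0.897649) = 0.9934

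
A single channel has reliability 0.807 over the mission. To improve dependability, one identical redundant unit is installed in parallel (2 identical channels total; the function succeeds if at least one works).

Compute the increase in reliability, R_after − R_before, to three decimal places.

R_before = 0.807
R_after = 1 − (1 − 0.807)^2 = 0.963
ΔR = 0.963 − 0.807 = 0.156

0.156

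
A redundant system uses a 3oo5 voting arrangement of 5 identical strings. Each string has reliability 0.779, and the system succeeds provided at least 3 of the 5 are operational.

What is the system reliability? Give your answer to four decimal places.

0.9247

R = Σ_{i=3}^{5} C(5,i) p^i (1−p)^{5−i} with p = 0.779
C(5,3)·0.779^3·0.221^2 = 0.230886
C(5,4)·0.779^4·0.221^1 = 0.406923
C(5,5)·0.779^5·0.221^0 = 0.286871
Sum = 0.9247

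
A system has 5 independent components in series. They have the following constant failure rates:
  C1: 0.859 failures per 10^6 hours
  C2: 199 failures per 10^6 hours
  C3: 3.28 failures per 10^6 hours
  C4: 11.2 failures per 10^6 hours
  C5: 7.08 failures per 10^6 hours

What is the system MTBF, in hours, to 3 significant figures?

Series of exponential components: λ_sys = Σ λ_i
λ_sys = 0.000000859 + 0.000199 + 0.00000328 + 0.0000112 + 0.00000708 = 2.2142e-04 /h
MTBF = 1 / λ_sys = 4520 h

4520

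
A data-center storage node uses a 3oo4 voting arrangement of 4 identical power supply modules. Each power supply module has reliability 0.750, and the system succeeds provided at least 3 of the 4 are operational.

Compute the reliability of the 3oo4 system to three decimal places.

R = Σ_{i=3}^{4} C(4,i) p^i (1−p)^{4−i} with p = 0.750
C(4,3)·0.750^3·0.250^1 = 0.42188
C(4,4)·0.750^4·0.250^0 = 0.31641
Sum = 0.738

0.738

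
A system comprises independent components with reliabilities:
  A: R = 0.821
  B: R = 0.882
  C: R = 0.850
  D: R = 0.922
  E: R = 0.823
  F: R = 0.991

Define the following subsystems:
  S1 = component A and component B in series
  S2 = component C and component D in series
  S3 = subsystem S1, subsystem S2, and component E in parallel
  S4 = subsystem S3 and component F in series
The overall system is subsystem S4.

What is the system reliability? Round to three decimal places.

0.981

Series (A and B): 0.82100 × 0.88200 = 0.72412
Series (C and D): 0.85000 × 0.92200 = 0.78370
Parallel ([0.72412], [0.78370], and E): 1 − (1 − 0.72412)(1 − 0.78370)(1 − 0.82300) = 0.98944
Series ([0.98944] and F): 0.98944 × 0.99100 = 0.981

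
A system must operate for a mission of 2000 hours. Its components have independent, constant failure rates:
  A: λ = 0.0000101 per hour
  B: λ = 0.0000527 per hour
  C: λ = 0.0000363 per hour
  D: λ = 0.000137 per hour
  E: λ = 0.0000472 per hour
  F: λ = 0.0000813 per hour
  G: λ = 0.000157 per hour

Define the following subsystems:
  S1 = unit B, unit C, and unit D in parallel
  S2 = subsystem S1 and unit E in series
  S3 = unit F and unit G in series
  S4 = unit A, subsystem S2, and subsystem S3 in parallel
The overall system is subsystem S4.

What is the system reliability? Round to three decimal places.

R(A) = exp(−0.0000101 × 2000) = 0.98000
R(B) = exp(−0.0000527 × 2000) = 0.89996
R(C) = exp(−0.0000363 × 2000) = 0.92997
R(D) = exp(−0.000137 × 2000) = 0.76033
R(E) = exp(−0.0000472 × 2000) = 0.90992
R(F) = exp(−0.0000813 × 2000) = 0.84993
R(G) = exp(−0.000157 × 2000) = 0.73052
Parallel (B, C, and D): 1 − (1 − 0.89996)(1 − 0.92997)(1 − 0.76033) = 0.99832
Series ([0.99832] and E): 0.99832 × 0.90992 = 0.90839
Series (F and G): 0.84993 × 0.73052 = 0.62089
Parallel (A, [0.90839], and [0.62089]): 1 − (1 − 0.98000)(1 − 0.90839)(1 − 0.62089) = 0.999

0.999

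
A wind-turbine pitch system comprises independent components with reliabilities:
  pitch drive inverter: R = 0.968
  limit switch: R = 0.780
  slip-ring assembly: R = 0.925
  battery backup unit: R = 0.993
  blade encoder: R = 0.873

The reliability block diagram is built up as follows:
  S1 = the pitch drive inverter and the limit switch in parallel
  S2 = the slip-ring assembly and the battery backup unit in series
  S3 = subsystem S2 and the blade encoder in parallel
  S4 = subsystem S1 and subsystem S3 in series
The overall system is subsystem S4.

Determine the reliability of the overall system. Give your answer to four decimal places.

0.9827

Parallel (pitch drive inverter and limit switch): 1 − (1 − 0.968000)(1 − 0.780000) = 0.992960
Series (slip-ring assembly and battery backup unit): 0.925000 × 0.993000 = 0.918525
Parallel ([0.918525] and blade encoder): 1 − (1 − 0.918525)(1 − 0.873000) = 0.989653
Series ([0.992960] and [0.989653]): 0.992960 × 0.989653 = 0.9827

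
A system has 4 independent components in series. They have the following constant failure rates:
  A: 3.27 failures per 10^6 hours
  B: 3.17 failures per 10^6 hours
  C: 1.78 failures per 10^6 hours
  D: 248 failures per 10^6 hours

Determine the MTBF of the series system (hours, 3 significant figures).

3900

Series of exponential components: λ_sys = Σ λ_i
λ_sys = 0.00000327 + 0.00000317 + 0.00000178 + 0.000248 = 2.5622e-04 /h
MTBF = 1 / λ_sys = 3900 h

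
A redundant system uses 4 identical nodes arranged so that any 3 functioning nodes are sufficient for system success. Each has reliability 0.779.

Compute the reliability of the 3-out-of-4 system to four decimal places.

R = Σ_{i=3}^{4} C(4,i) p^i (1−p)^{4−i} with p = 0.779
C(4,3)·0.779^3·0.221^1 = 0.417893
C(4,4)·0.779^4·0.221^0 = 0.368256
Sum = 0.7861

0.7861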